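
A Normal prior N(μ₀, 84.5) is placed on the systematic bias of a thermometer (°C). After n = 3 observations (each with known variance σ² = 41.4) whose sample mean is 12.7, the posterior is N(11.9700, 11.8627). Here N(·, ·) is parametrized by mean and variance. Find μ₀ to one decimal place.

With known observation variance, the Normal–Normal posterior has precision τ_n = τ₀ + n/σ² and mean μ_n = (τ₀μ₀ + (n/σ²)x̄)/τ_n.
Here τ₀ = 1/84.5 = 0.011834 and τ_data = 3/41.4 = 0.072464, so τ_n = 0.084298.
Rearranging for μ₀: μ₀ = (μ_n·τ_n − τ_data·x̄)/τ₀ = (11.9700·0.084298 − 0.072464·12.7) / 0.011834 = 0.088754/0.011834 ≈ 7.5.

μ₀ = 7.5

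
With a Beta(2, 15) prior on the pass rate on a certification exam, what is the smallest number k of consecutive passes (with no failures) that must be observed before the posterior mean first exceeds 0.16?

After k passes and 0 failures the posterior is Beta(2+k, 15), with mean (2+k)/(2+15+k).
Set (2+k)/(17+k) > 0.16 and solve: k > (0.16·17 − 2)/(1 − 0.16) = 0.857.
The smallest integer exceeding 0.857 is 1.

k = 1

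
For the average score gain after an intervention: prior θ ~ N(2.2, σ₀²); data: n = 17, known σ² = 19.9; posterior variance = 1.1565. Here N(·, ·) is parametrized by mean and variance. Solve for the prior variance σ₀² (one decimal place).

σ₀² = 96.1

For the Normal–Normal model with known σ², precisions add: τ_n = τ₀ + n/σ².
So 1/σ₀² = 1/1.1565 − 17/19.9 = 0.864678 − 0.854271 = 0.010407.
Hence σ₀² = 1/0.010407 ≈ 96.1.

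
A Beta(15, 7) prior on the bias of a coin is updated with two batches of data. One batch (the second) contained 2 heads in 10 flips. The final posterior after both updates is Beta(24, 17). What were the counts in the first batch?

7 heads and 2 tails

Sequential conjugate updates are equivalent to a single update on the pooled data, so total successes = posterior α − prior α and total failures = posterior β − prior β.
Total across both batches: 24−15=9 heads, 17−7=10 tails.
Subtract the second batch: 9−2=7 heads and 10−8=2 tails.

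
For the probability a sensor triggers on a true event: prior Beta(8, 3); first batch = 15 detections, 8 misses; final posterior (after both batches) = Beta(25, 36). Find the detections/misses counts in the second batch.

Because Beta–binomial updating is additive in the counts, the combined data contributed (α_post−α_prior, β_post−β_prior) successes and failures.
Total across both batches: 25−8=17 detections, 36−3=33 misses.
Subtract the first batch: 17−15=2 detections and 33−8=25 misses.

2 detections and 25 misses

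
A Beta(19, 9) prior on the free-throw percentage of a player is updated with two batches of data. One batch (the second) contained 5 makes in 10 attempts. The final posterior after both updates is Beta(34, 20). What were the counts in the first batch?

10 makes and 6 misses

Sequential conjugate updates are equivalent to a single update on the pooled data, so total successes = posterior α − prior α and total failures = posterior β − prior β.
Total across both batches: 34−19=15 makes, 20−9=11 misses.
Subtract the second batch: 15−5=10 makes and 11−5=6 misses.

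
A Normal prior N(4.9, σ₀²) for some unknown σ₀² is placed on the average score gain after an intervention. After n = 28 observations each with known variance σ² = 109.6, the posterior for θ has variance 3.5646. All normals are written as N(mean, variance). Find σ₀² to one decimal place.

For the Normal–Normal model with known σ², precisions add: τ_n = τ₀ + n/σ².
So 1/σ₀² = 1/3.5646 − 28/109.6 = 0.280536 − 0.255474 = 0.025062.
Hence σ₀² = 1/0.025062 ≈ 39.9.

σ₀² = 39.9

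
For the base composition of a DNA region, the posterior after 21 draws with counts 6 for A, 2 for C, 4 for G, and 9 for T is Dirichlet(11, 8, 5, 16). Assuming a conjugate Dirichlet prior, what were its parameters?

Dirichlet(5, 6, 1, 7)

For a Dirichlet(α) prior with multinomial counts c, the posterior is Dirichlet(α + c) componentwise.
Subtract each count from the matching posterior parameter: 11−6=5, 8−2=6, 5−4=1, 16−9=7.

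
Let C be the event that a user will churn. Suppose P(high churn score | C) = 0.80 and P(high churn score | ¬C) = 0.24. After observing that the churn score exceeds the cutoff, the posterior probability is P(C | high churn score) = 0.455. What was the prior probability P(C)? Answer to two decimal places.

P(C) = 0.20

In odds form, posterior odds = prior odds × likelihood ratio, so prior odds = posterior odds ÷ LR.
Posterior odds = 0.455/(1−0.455) = 0.8349. LR = 0.80/0.24 = 3.3333.
Prior odds = 0.8349/3.3333 = 0.2505, so P(C) = 0.2505/(1+0.2505) ≈ 0.20.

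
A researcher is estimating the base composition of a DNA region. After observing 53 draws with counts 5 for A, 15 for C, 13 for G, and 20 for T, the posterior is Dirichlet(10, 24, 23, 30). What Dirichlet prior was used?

Dirichlet(5, 9, 10, 10)

For a Dirichlet(α) prior with multinomial counts c, the posterior is Dirichlet(α + c) componentwise.
Subtract each count from the matching posterior parameter: 10−5=5, 24−15=9, 23−13=10, 30−20=10.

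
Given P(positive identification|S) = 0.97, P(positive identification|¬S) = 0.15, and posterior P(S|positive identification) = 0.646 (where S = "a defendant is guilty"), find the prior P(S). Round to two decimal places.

P(S) = 0.22

Bayes' rule in odds form gives O(S|E) = O(S)·[P(E|S)/P(E|¬S)], hence O(S) = O(S|E)/LR.
Posterior odds = 0.646/(1−0.646) = 1.8249. LR = 0.97/0.15 = 6.4667.
Prior odds = 1.8249/6.4667 = 0.2822, so P(S) = 0.2822/(1+0.2822) ≈ 0.22.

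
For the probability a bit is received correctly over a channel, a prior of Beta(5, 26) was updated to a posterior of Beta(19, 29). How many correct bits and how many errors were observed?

14 correct bits and 3 errors

A Beta(α, β) prior with s successes and f failures in binomial data gives a Beta(α+s, β+f) posterior.
So s = 19 − 5 = 14 and f = 29 − 26 = 3.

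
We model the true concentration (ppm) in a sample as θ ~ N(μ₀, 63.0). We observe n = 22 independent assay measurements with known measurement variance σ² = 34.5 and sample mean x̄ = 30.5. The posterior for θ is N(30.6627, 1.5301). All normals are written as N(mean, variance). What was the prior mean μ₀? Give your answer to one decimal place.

The posterior mean is a precision-weighted average: μ_n = (τ₀μ₀ + τ_data·x̄)/(τ₀+τ_data), with τ₀=1/σ₀² and τ_data=n/σ².
Here τ₀ = 1/63.0 = 0.015873 and τ_data = 22/34.5 = 0.637681, so τ_n = 0.653554.
Rearranging for μ₀: μ₀ = (μ_n·τ_n − τ_data·x̄)/τ₀ = (30.6627·0.653554 − 0.637681·30.5) / 0.015873 = 0.590460/0.015873 ≈ 37.2.

μ₀ = 37.2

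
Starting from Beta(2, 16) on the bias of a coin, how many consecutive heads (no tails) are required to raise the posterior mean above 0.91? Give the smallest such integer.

After k heads and 0 tails the posterior is Beta(2+k, 16), with mean (2+k)/(2+16+k).
Set (2+k)/(18+k) > 0.91 and solve: k > (0.91·18 − 2)/(1 − 0.91) = 159.778.
The smallest integer exceeding 159.778 is 160, and checking k=160: (162)/(178) = 0.9101 > 0.91.

k = 160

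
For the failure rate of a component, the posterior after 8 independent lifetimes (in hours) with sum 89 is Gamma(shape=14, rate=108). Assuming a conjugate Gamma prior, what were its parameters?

Gamma(shape=6, rate=19)

Gamma–exponential conjugacy: posterior shape = α + n, posterior rate = β + Σtᵢ.
So α = 14 − 8 = 6 and β = 108 − 89 = 19.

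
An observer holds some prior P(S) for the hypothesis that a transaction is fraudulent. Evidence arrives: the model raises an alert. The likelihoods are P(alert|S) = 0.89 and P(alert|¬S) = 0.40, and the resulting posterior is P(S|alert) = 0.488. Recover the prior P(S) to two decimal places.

P(S) = 0.30

Bayes' rule in odds form gives O(S|E) = O(S)·[P(E|S)/P(E|¬S)], hence O(S) = O(S|E)/LR.
Posterior odds = 0.488/(1−0.488) = 0.9531. LR = 0.89/0.40 = 2.2250.
Prior odds = 0.9531/2.2250 = 0.4284, so P(S) = 0.4284/(1+0.4284) ≈ 0.30.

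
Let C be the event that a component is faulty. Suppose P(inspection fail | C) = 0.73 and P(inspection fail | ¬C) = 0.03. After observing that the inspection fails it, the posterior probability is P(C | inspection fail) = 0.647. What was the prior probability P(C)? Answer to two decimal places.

Bayes' rule in odds form gives O(C|E) = O(C)·[P(E|C)/P(E|¬C)], hence O(C) = O(C|E)/LR.
Posterior odds = 0.647/(1−0.647) = 1.8329. LR = 0.73/0.03 = 24.3333.
Prior odds = 1.8329/24.3333 = 0.0753, so P(C) = 0.0753/(1+0.0753) ≈ 0.07.

P(C) = 0.07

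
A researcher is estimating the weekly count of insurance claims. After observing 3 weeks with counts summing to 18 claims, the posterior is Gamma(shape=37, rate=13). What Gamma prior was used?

A Gamma(α, β) prior (rate parametrization) on a Poisson rate with n observations summing to S gives posterior Gamma(α+S, β+n).
So α = 37 − 18 = 19 and β = 13 − 3 = 10.

Gamma(shape=19, rate=10)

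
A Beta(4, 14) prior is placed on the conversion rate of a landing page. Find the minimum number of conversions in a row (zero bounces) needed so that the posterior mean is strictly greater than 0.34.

k = 4

After k conversions and 0 bounces the posterior is Beta(4+k, 14), with mean (4+k)/(4+14+k).
Set (4+k)/(18+k) > 0.34 and solve: k > (0.34·18 − 4)/(1 − 0.34) = 3.212.
The smallest integer exceeding 3.212 is 4.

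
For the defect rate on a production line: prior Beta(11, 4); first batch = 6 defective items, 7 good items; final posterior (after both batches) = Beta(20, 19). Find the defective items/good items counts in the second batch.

Sequential conjugate updates are equivalent to a single update on the pooled data, so total successes = posterior α − prior α and total failures = posterior β − prior β.
Total across both batches: 20−11=9 defective items, 19−4=15 good items.
Subtract the first batch: 9−6=3 defective items and 15−7=8 good items.

3 defective items and 8 good items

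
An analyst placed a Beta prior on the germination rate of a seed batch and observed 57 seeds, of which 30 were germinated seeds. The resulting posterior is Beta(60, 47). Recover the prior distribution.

Beta(30, 20)

A Beta(a, b) prior with s successes and f failures in binomial data gives a Beta(a+s, b+f) posterior.
So a = 60 − 30 = 30 and b = 47 − 27 = 20.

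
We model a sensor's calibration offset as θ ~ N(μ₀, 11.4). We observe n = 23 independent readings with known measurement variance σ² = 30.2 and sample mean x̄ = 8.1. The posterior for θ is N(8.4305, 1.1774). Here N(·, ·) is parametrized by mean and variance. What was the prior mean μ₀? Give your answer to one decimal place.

The posterior mean is a precision-weighted average: μ_n = (τ₀μ₀ + τ_data·x̄)/(τ₀+τ_data), with τ₀=1/σ₀² and τ_data=n/σ².
Here τ₀ = 1/11.4 = 0.087719 and τ_data = 23/30.2 = 0.761589, so τ_n = 0.849308.
Rearranging for μ₀: μ₀ = (μ_n·τ_n − τ_data·x̄)/τ₀ = (8.4305·0.849308 − 0.761589·8.1) / 0.087719 = 0.991220/0.087719 ≈ 11.3.

μ₀ = 11.3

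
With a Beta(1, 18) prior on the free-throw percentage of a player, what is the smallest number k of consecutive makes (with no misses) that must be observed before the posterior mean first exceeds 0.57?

After k makes and 0 misses the posterior is Beta(1+k, 18), with mean (1+k)/(1+18+k).
Set (1+k)/(19+k) > 0.57 and solve: k > (0.57·19 − 1)/(1 − 0.57) = 22.860.
The smallest integer exceeding 22.860 is 23.

k = 23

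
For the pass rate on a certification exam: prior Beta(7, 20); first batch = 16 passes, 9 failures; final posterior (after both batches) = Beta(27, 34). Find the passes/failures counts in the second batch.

4 passes and 5 failures

Sequential conjugate updates are equivalent to a single update on the pooled data, so total successes = posterior α − prior α and total failures = posterior β − prior β.
Total across both batches: 27−7=20 passes, 34−20=14 failures.
Subtract the first batch: 20−16=4 passes and 14−9=5 failures.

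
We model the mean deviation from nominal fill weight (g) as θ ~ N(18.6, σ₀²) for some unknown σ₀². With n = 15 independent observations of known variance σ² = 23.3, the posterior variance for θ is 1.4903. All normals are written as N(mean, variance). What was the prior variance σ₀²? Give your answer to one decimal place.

Posterior precision equals prior precision plus data precision: 1/σ_n² = 1/σ₀² + n/σ².
So 1/σ₀² = 1/1.4903 − 15/23.3 = 0.671006 − 0.643777 = 0.027229.
Hence σ₀² = 1/0.027229 ≈ 36.7.

σ₀² = 36.7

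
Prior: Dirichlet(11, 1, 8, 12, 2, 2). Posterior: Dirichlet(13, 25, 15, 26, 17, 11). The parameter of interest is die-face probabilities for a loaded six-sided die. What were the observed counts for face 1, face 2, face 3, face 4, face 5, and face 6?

For a Dirichlet(α) prior with multinomial counts c, the posterior is Dirichlet(α + c) componentwise.
Counts are posterior − prior componentwise: 13−11=2, 25−1=24, 15−8=7, 26−12=14, 17−2=15, 11−2=9.

counts (2, 24, 7, 14, 15, 9)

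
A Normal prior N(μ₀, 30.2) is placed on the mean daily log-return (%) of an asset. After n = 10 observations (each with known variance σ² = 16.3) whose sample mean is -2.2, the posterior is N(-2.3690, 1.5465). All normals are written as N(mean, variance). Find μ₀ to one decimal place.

With known observation variance, the Normal–Normal posterior has precision τ_n = τ₀ + n/σ² and mean μ_n = (τ₀μ₀ + (n/σ²)x̄)/τ_n.
Here τ₀ = 1/30.2 = 0.033113 and τ_data = 10/16.3 = 0.613497, so τ_n = 0.646610.
Rearranging for μ₀: μ₀ = (μ_n·τ_n − τ_data·x̄)/τ₀ = (-2.3690·0.646610 − 0.613497·-2.2) / 0.033113 = -0.182126/0.033113 ≈ -5.5.

μ₀ = -5.5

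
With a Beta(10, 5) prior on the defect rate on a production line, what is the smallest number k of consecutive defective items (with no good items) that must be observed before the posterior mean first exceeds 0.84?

k = 17

After k defective items and 0 good items the posterior is Beta(10+k, 5), with mean (10+k)/(10+5+k).
Set (10+k)/(15+k) > 0.84 and solve: k > (0.84·15 − 10)/(1 − 0.84) = 16.250.
The smallest integer exceeding 16.250 is 17, and checking k=17: (27)/(32) = 0.8438 > 0.84.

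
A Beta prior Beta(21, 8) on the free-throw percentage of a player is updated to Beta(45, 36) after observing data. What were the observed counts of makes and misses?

24 makes and 28 misses

Under Beta–binomial conjugacy the posterior parameters are (a+s, b+f).
Match parameters: s=45−21=24, f=36−8=28.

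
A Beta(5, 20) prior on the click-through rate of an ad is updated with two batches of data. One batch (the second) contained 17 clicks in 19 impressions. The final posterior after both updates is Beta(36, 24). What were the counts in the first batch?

14 clicks and 2 non-clicks

Sequential conjugate updates are equivalent to a single update on the pooled data, so total successes = posterior α − prior α and total failures = posterior β − prior β.
Total across both batches: 36−5=31 clicks, 24−20=4 non-clicks.
Subtract the second batch: 31−17=14 clicks and 4−2=2 non-clicks.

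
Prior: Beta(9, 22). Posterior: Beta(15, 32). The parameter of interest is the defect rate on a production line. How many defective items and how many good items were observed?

6 defective items and 10 good items

A Beta(a, b) prior with s successes and f failures in binomial data gives a Beta(a+s, b+f) posterior.
So s = 15 − 9 = 6 and f = 32 − 22 = 10.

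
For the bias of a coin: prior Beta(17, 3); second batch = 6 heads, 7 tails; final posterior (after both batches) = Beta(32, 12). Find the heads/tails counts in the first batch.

9 heads and 2 tails

Because Beta–binomial updating is additive in the counts, the combined data contributed (α_post−α_prior, β_post−β_prior) successes and failures.
Total across both batches: 32−17=15 heads, 12−3=9 tails.
Subtract the second batch: 15−6=9 heads and 9−7=2 tails.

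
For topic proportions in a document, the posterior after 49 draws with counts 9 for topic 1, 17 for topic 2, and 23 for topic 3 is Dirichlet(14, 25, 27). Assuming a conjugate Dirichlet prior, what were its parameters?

Dirichlet(5, 8, 4)

For a Dirichlet(α) prior with multinomial counts c, the posterior is Dirichlet(α + c) componentwise.
Subtract each count from the matching posterior parameter: 14−9=5, 25−17=8, 27−23=4.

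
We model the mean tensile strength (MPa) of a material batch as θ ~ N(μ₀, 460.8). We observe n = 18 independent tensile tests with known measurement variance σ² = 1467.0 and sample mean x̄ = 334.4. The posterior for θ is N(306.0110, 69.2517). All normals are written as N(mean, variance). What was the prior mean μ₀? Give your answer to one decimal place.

With known observation variance, the Normal–Normal posterior has precision τ_n = τ₀ + n/σ² and mean μ_n = (τ₀μ₀ + (n/σ²)x̄)/τ_n.
Here τ₀ = 1/460.8 = 0.002170 and τ_data = 18/1467.0 = 0.012270, so τ_n = 0.014440.
Rearranging for μ₀: μ₀ = (μ_n·τ_n − τ_data·x̄)/τ₀ = (306.0110·0.014440 − 0.012270·334.4) / 0.002170 = 0.315711/0.002170 ≈ 145.5.

μ₀ = 145.5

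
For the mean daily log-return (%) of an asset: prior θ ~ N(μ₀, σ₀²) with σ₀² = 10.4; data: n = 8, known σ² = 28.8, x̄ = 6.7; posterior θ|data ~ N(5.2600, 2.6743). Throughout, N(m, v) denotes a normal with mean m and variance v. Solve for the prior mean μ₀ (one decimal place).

The posterior mean is a precision-weighted average: μ_n = (τ₀μ₀ + τ_data·x̄)/(τ₀+τ_data), with τ₀=1/σ₀² and τ_data=n/σ².
Here τ₀ = 1/10.4 = 0.096154 and τ_data = 8/28.8 = 0.277778, so τ_n = 0.373932.
Rearranging for μ₀: μ₀ = (μ_n·τ_n − τ_data·x̄)/τ₀ = (5.2600·0.373932 − 0.277778·6.7) / 0.096154 = 0.105770/0.096154 ≈ 1.1.

μ₀ = 1.1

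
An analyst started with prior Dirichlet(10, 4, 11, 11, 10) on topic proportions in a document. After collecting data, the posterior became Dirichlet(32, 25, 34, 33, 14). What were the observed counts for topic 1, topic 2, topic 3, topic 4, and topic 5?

For a Dirichlet(α) prior with multinomial counts c, the posterior is Dirichlet(α + c) componentwise.
Counts are posterior − prior componentwise: 32−10=22, 25−4=21, 34−11=23, 33−11=22, 14−10=4.

counts (22, 21, 23, 22, 4)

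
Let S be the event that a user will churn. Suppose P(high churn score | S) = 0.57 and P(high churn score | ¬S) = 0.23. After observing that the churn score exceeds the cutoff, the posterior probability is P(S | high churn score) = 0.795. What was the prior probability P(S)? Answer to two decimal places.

In odds form, posterior odds = prior odds × likelihood ratio, so prior odds = posterior odds ÷ LR.
Posterior odds = 0.795/(1−0.795) = 3.8780. LR = 0.57/0.23 = 2.4783.
Prior odds = 3.8780/2.4783 = 1.5648, so P(S) = 1.5648/(1+1.5648) ≈ 0.61.

P(S) = 0.61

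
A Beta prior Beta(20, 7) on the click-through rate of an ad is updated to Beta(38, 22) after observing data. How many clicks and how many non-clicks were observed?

18 clicks and 15 non-clicks

Beta is conjugate to the binomial likelihood: posterior = Beta(α+s, β+f).
So s = 38 − 20 = 18 and f = 22 − 7 = 15.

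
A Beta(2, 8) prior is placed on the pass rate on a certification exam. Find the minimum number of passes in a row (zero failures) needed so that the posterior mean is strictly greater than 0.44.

After k passes and 0 failures the posterior is Beta(2+k, 8), with mean (2+k)/(2+8+k).
Set (2+k)/(10+k) > 0.44 and solve: k > (0.44·10 − 2)/(1 − 0.44) = 4.286.
The smallest integer exceeding 4.286 is 5.

k = 5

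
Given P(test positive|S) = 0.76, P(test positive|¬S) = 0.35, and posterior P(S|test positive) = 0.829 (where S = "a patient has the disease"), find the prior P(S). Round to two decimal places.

P(S) = 0.69

In odds form, posterior odds = prior odds × likelihood ratio, so prior odds = posterior odds ÷ LR.
Posterior odds = 0.829/(1−0.829) = 4.8480. LR = 0.76/0.35 = 2.1714.
Prior odds = 4.8480/2.1714 = 2.2327, so P(S) = 2.2327/(1+2.2327) ≈ 0.69.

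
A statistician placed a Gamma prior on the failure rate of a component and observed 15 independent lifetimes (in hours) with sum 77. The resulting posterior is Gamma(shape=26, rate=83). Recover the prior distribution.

For an exponential likelihood with a Gamma(α, β) prior on the rate, n observations with total T give posterior Gamma(α+n, β+T).
So α = 26 − 15 = 11 and β = 83 − 77 = 6.

Gamma(shape=11, rate=6)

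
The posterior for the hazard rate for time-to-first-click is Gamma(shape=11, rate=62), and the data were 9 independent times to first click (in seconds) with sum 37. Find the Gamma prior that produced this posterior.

For an exponential likelihood with a Gamma(α, β) prior on the rate, n observations with total T give posterior Gamma(α+n, β+T).
So α = 11 − 9 = 2 and β = 62 − 37 = 25.

Gamma(shape=2, rate=25)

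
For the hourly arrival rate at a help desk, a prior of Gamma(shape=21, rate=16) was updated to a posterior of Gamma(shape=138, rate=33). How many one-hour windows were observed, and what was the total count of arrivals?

Gamma–Poisson conjugacy: posterior shape = α + Σxᵢ, posterior rate = β + n.
Matching: Σxᵢ = 138 − 21 = 117 and n = 33 − 16 = 17.

n = 17 one-hour windows with total 117 arrivals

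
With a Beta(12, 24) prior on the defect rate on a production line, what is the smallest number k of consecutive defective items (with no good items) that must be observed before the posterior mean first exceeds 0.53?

k = 16

After k defective items and 0 good items the posterior is Beta(12+k, 24), with mean (12+k)/(12+24+k).
Set (12+k)/(36+k) > 0.53 and solve: k > (0.53·36 − 12)/(1 − 0.53) = 15.064.
The smallest integer exceeding 15.064 is 16.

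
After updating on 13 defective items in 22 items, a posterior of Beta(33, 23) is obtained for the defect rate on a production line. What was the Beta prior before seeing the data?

Beta(20, 14)

Beta is conjugate to the binomial likelihood: posterior = Beta(a+s, b+f).
So a = 33 − 13 = 20 and b = 23 − 9 = 14.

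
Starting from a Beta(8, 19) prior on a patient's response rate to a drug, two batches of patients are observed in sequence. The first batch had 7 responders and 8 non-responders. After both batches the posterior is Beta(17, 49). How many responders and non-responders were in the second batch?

Because Beta–binomial updating is additive in the counts, the combined data contributed (α_post−α_prior, β_post−β_prior) successes and failures.
Total across both batches: 17−8=9 responders, 49−19=30 non-responders.
Subtract the first batch: 9−7=2 responders and 30−8=22 non-responders.

2 responders and 22 non-responders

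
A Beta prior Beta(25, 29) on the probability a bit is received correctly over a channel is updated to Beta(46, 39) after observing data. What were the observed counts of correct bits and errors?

21 correct bits and 10 errors

Under Beta–binomial conjugacy the posterior parameters are (α+s, β+f).
Match parameters: s=46−25=21, f=39−29=10.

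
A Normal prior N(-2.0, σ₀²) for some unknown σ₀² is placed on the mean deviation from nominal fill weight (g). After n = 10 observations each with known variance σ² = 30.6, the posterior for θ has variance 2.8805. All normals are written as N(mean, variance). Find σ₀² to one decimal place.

σ₀² = 49.1

For the Normal–Normal model with known σ², precisions add: τ_n = τ₀ + n/σ².
So 1/σ₀² = 1/2.8805 − 10/30.6 = 0.347162 − 0.326797 = 0.020365.
Hence σ₀² = 1/0.020365 ≈ 49.1.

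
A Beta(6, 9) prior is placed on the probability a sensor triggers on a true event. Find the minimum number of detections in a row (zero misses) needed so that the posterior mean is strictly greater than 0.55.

k = 6

After k detections and 0 misses the posterior is Beta(6+k, 9), with mean (6+k)/(6+9+k).
Set (6+k)/(15+k) > 0.55 and solve: k > (0.55·15 − 6)/(1 − 0.55) = 5.000.
The smallest integer exceeding 5.000 is 6, and checking k=6: (12)/(21) = 0.5714 > 0.55.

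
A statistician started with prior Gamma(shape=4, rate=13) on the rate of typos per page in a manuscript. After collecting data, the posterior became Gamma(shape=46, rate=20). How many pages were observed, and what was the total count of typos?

n = 7 pages with total 42 typos

A Gamma(α, β) prior (rate parametrization) on a Poisson rate with n observations summing to S gives posterior Gamma(α+S, β+n).
Matching: Σxᵢ = 46 − 4 = 42 and n = 20 − 13 = 7.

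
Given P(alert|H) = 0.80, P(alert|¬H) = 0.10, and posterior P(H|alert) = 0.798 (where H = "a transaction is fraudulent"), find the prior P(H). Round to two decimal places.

P(H) = 0.33

In odds form, posterior odds = prior odds × likelihood ratio, so prior odds = posterior odds ÷ LR.
Posterior odds = 0.798/(1−0.798) = 3.9505. LR = 0.80/0.10 = 8.0000.
Prior odds = 3.9505/8.0000 = 0.4938, so P(H) = 0.4938/(1+0.4938) ≈ 0.33.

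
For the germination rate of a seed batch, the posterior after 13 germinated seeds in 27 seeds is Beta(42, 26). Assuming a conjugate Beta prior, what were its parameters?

Beta is conjugate to the binomial likelihood: posterior = Beta(α+s, β+f).
Subtract the data counts: 42−13=29, 26−14=12.

Beta(29, 12)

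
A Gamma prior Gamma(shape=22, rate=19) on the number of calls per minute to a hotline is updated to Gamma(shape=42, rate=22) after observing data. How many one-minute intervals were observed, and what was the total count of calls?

n = 3 one-minute intervals with total 20 calls

Gamma–Poisson conjugacy: posterior shape = α + Σxᵢ, posterior rate = β + n.
Matching: Σxᵢ = 42 − 22 = 20 and n = 22 − 19 = 3.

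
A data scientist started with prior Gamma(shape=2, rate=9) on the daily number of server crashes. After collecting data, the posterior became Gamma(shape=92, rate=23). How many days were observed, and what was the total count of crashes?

n = 14 days with total 90 crashes

A Gamma(α, β) prior (rate parametrization) on a Poisson rate with n observations summing to S gives posterior Gamma(α+S, β+n).
Matching: Σxᵢ = 92 − 2 = 90 and n = 23 − 9 = 14.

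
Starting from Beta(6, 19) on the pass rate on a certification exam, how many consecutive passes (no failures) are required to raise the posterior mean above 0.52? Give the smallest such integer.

k = 15

After k passes and 0 failures the posterior is Beta(6+k, 19), with mean (6+k)/(6+19+k).
Set (6+k)/(25+k) > 0.52 and solve: k > (0.52·25 − 6)/(1 − 0.52) = 14.583.
The smallest integer exceeding 14.583 is 15, and checking k=15: (21)/(40) = 0.5250 > 0.52.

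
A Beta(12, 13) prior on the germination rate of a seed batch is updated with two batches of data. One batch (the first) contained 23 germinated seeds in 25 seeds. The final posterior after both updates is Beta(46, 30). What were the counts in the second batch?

11 germinated seeds and 15 non-germinating seeds

Because Beta–binomial updating is additive in the counts, the combined data contributed (α_post−α_prior, β_post−β_prior) successes and failures.
Total across both batches: 46−12=34 germinated seeds, 30−13=17 non-germinating seeds.
Subtract the first batch: 34−23=11 germinated seeds and 17−2=15 non-germinating seeds.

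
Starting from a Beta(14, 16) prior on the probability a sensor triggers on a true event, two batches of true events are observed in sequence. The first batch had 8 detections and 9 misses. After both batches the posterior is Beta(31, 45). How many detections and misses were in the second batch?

Sequential conjugate updates are equivalent to a single update on the pooled data, so total successes = posterior α − prior α and total failures = posterior β − prior β.
Total across both batches: 31−14=17 detections, 45−16=29 misses.
Subtract the first batch: 17−8=9 detections and 29−9=20 misses.

9 detections and 20 misses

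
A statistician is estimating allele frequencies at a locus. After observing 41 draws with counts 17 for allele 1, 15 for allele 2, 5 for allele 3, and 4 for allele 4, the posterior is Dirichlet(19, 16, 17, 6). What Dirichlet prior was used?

Dirichlet(2, 1, 12, 2)

For a Dirichlet(α) prior with multinomial counts c, the posterior is Dirichlet(α + c) componentwise.
Subtract each count from the matching posterior parameter: 19−17=2, 16−15=1, 17−5=12, 6−4=2.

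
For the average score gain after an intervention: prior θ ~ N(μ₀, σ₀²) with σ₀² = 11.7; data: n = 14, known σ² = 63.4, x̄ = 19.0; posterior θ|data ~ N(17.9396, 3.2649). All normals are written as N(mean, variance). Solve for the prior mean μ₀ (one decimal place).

μ₀ = 15.2

The posterior mean is a precision-weighted average: μ_n = (τ₀μ₀ + τ_data·x̄)/(τ₀+τ_data), with τ₀=1/σ₀² and τ_data=n/σ².
Here τ₀ = 1/11.7 = 0.085470 and τ_data = 14/63.4 = 0.220820, so τ_n = 0.306290.
Rearranging for μ₀: μ₀ = (μ_n·τ_n − τ_data·x̄)/τ₀ = (17.9396·0.306290 − 0.220820·19.0) / 0.085470 = 1.299140/0.085470 ≈ 15.2.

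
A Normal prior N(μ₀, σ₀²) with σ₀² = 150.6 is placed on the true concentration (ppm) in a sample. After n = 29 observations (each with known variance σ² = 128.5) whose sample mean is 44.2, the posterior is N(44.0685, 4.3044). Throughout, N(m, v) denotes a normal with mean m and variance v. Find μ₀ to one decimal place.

μ₀ = 39.6

The posterior mean is a precision-weighted average: μ_n = (τ₀μ₀ + τ_data·x̄)/(τ₀+τ_data), with τ₀=1/σ₀² and τ_data=n/σ².
Here τ₀ = 1/150.6 = 0.006640 and τ_data = 29/128.5 = 0.225681, so τ_n = 0.232321.
Rearranging for μ₀: μ₀ = (μ_n·τ_n − τ_data·x̄)/τ₀ = (44.0685·0.232321 − 0.225681·44.2) / 0.006640 = 0.262938/0.006640 ≈ 39.6.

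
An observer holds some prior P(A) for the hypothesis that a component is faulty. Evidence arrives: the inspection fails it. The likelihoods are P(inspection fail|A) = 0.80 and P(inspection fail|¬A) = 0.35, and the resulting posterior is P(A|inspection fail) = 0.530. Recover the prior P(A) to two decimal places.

In odds form, posterior odds = prior odds × likelihood ratio, so prior odds = posterior odds ÷ LR.
Posterior odds = 0.530/(1−0.530) = 1.1277. LR = 0.80/0.35 = 2.2857.
Prior odds = 1.1277/2.2857 = 0.4934, so P(A) = 0.4934/(1+0.4934) ≈ 0.33.

P(A) = 0.33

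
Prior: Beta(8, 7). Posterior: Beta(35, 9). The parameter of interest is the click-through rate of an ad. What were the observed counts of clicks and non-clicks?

27 clicks and 2 non-clicks

Under Beta–binomial conjugacy the posterior parameters are (α+s, β+f).
Match parameters: s=35−8=27, f=9−7=2.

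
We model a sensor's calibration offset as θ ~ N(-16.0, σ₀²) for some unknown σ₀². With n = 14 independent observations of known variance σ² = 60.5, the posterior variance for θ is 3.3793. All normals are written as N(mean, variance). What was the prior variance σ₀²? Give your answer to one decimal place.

σ₀² = 15.5

For the Normal–Normal model with known σ², precisions add: τ_n = τ₀ + n/σ².
So 1/σ₀² = 1/3.3793 − 14/60.5 = 0.295919 − 0.231405 = 0.064514.
Hence σ₀² = 1/0.064514 ≈ 15.5.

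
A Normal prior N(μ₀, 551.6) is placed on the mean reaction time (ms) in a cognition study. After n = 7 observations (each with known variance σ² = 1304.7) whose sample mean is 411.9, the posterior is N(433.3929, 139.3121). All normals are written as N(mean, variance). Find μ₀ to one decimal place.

The posterior mean is a precision-weighted average: μ_n = (τ₀μ₀ + τ_data·x̄)/(τ₀+τ_data), with τ₀=1/σ₀² and τ_data=n/σ².
Here τ₀ = 1/551.6 = 0.001813 and τ_data = 7/1304.7 = 0.005365, so τ_n = 0.007178.
Rearranging for μ₀: μ₀ = (μ_n·τ_n − τ_data·x̄)/τ₀ = (433.3929·0.007178 − 0.005365·411.9) / 0.001813 = 0.901051/0.001813 ≈ 497.0.

μ₀ = 497.0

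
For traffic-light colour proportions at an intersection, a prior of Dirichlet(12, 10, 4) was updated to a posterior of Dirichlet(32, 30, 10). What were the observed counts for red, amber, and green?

counts (20, 20, 6)

For a Dirichlet(α) prior with multinomial counts c, the posterior is Dirichlet(α + c) componentwise.
Counts are posterior − prior componentwise: 32−12=20, 30−10=20, 10−4=6.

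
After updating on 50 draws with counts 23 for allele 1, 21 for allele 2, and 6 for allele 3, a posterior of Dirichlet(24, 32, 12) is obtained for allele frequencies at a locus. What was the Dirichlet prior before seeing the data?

For a Dirichlet(α) prior with multinomial counts c, the posterior is Dirichlet(α + c) componentwise.
Subtract each count from the matching posterior parameter: 24−23=1, 32−21=11, 12−6=6.

Dirichlet(1, 11, 6)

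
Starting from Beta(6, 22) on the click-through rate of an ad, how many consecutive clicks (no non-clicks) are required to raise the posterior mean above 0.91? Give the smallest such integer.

After k clicks and 0 non-clicks the posterior is Beta(6+k, 22), with mean (6+k)/(6+22+k).
Set (6+k)/(28+k) > 0.91 and solve: k > (0.91·28 − 6)/(1 − 0.91) = 216.444.
The smallest integer exceeding 216.444 is 217, and checking k=217: (223)/(245) = 0.9102 > 0.91.

k = 217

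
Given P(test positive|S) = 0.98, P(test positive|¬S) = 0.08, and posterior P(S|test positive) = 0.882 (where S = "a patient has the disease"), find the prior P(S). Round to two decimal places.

P(S) = 0.38

In odds form, posterior odds = prior odds × likelihood ratio, so prior odds = posterior odds ÷ LR.
Posterior odds = 0.882/(1−0.882) = 7.4746. LR = 0.98/0.08 = 12.2500.
Prior odds = 7.4746/12.2500 = 0.6102, so P(S) = 0.6102/(1+0.6102) ≈ 0.38.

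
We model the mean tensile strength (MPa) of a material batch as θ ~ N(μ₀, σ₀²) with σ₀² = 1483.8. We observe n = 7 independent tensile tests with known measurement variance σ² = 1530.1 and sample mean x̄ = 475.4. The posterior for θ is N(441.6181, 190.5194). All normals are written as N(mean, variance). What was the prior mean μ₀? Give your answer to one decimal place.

With known observation variance, the Normal–Normal posterior has precision τ_n = τ₀ + n/σ² and mean μ_n = (τ₀μ₀ + (n/σ²)x̄)/τ_n.
Here τ₀ = 1/1483.8 = 0.000674 and τ_data = 7/1530.1 = 0.004575, so τ_n = 0.005249.
Rearranging for μ₀: μ₀ = (μ_n·τ_n − τ_data·x̄)/τ₀ = (441.6181·0.005249 − 0.004575·475.4) / 0.000674 = 0.143098/0.000674 ≈ 212.3.

μ₀ = 212.3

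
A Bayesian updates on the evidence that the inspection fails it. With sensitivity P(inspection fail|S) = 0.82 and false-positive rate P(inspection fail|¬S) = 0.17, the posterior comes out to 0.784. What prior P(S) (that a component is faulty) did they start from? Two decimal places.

Bayes' rule in odds form gives O(S|E) = O(S)·[P(E|S)/P(E|¬S)], hence O(S) = O(S|E)/LR.
Posterior odds = 0.784/(1−0.784) = 3.6296. LR = 0.82/0.17 = 4.8235.
Prior odds = 3.6296/4.8235 = 0.7525, so P(S) = 0.7525/(1+0.7525) ≈ 0.43.

P(S) = 0.43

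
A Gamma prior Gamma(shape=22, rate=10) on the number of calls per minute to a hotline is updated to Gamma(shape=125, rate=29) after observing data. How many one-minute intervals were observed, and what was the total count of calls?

A Gamma(α, β) prior (rate parametrization) on a Poisson rate with n observations summing to S gives posterior Gamma(α+S, β+n).
Matching: Σxᵢ = 125 − 22 = 103 and n = 29 − 10 = 19.

n = 19 one-minute intervals with total 103 calls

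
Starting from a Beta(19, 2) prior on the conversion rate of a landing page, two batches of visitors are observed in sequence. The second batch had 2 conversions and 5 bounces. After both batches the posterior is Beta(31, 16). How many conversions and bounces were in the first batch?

Because Beta–binomial updating is additive in the counts, the combined data contributed (α_post−α_prior, β_post−β_prior) successes and failures.
Total across both batches: 31−19=12 conversions, 16−2=14 bounces.
Subtract the second batch: 12−2=10 conversions and 14−5=9 bounces.

10 conversions and 9 bounces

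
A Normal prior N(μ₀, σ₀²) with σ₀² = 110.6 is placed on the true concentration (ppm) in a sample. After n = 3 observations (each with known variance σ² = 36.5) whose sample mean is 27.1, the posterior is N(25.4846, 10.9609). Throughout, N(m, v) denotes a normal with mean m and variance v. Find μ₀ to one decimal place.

The posterior mean is a precision-weighted average: μ_n = (τ₀μ₀ + τ_data·x̄)/(τ₀+τ_data), with τ₀=1/σ₀² and τ_data=n/σ².
Here τ₀ = 1/110.6 = 0.009042 and τ_data = 3/36.5 = 0.082192, so τ_n = 0.091234.
Rearranging for μ₀: μ₀ = (μ_n·τ_n − τ_data·x̄)/τ₀ = (25.4846·0.091234 − 0.082192·27.1) / 0.009042 = 0.097659/0.009042 ≈ 10.8.

μ₀ = 10.8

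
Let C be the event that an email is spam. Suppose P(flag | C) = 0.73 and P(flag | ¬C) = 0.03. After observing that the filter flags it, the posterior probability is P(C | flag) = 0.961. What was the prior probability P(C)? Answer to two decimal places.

In odds form, posterior odds = prior odds × likelihood ratio, so prior odds = posterior odds ÷ LR.
Posterior odds = 0.961/(1−0.961) = 24.6410. LR = 0.73/0.03 = 24.3333.
Prior odds = 24.6410/24.3333 = 1.0126, so P(C) = 1.0126/(1+1.0126) ≈ 0.50.

P(C) = 0.50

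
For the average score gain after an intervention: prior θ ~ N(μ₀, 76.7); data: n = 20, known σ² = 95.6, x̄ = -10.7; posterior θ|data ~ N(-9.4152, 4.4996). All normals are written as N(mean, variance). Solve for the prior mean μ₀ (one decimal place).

μ₀ = 11.2

With known observation variance, the Normal–Normal posterior has precision τ_n = τ₀ + n/σ² and mean μ_n = (τ₀μ₀ + (n/σ²)x̄)/τ_n.
Here τ₀ = 1/76.7 = 0.013038 and τ_data = 20/95.6 = 0.209205, so τ_n = 0.222243.
Rearranging for μ₀: μ₀ = (μ_n·τ_n − τ_data·x̄)/τ₀ = (-9.4152·0.222243 − 0.209205·-10.7) / 0.013038 = 0.146031/0.013038 ≈ 11.2.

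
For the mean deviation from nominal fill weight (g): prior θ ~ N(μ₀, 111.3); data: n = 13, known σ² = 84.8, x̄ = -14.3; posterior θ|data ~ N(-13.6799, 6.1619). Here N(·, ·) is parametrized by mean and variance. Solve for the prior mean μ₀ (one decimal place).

μ₀ = -3.1

The posterior mean is a precision-weighted average: μ_n = (τ₀μ₀ + τ_data·x̄)/(τ₀+τ_data), with τ₀=1/σ₀² and τ_data=n/σ².
Here τ₀ = 1/111.3 = 0.008985 and τ_data = 13/84.8 = 0.153302, so τ_n = 0.162287.
Rearranging for μ₀: μ₀ = (μ_n·τ_n − τ_data·x̄)/τ₀ = (-13.6799·0.162287 − 0.153302·-14.3) / 0.008985 = -0.027851/0.008985 ≈ -3.1.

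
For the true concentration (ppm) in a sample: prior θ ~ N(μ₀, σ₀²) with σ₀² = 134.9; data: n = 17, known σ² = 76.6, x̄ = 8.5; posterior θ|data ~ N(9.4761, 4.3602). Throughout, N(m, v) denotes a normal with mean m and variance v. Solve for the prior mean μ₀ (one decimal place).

With known observation variance, the Normal–Normal posterior has precision τ_n = τ₀ + n/σ² and mean μ_n = (τ₀μ₀ + (n/σ²)x̄)/τ_n.
Here τ₀ = 1/134.9 = 0.007413 and τ_data = 17/76.6 = 0.221932, so τ_n = 0.229345.
Rearranging for μ₀: μ₀ = (μ_n·τ_n − τ_data·x̄)/τ₀ = (9.4761·0.229345 − 0.221932·8.5) / 0.007413 = 0.286874/0.007413 ≈ 38.7.

μ₀ = 38.7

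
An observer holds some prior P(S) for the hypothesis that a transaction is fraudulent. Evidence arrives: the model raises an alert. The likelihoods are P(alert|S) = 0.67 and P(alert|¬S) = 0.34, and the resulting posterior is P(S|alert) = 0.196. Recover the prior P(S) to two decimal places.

P(S) = 0.11

In odds form, posterior odds = prior odds × likelihood ratio, so prior odds = posterior odds ÷ LR.
Posterior odds = 0.196/(1−0.196) = 0.2438. LR = 0.67/0.34 = 1.9706.
Prior odds = 0.2438/1.9706 = 0.1237, so P(S) = 0.1237/(1+0.1237) ≈ 0.11.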